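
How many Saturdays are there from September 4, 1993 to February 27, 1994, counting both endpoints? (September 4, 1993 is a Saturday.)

26

September 4, 1993 is a Saturday; the first Saturday on or after it is September 4, 1993.
From September 4, 1993 to February 27, 1994: 26 + 31 + 30 + 31 + 31 + 27 = 176 days (rest of September, October, November, December, January, February).
176 ÷ 7 = 25 full weeks with remainder 1, so 25 more Saturdays after the first → 26.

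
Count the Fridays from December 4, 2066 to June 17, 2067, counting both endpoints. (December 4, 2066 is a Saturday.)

28

December 4, 2066 is a Saturday; the first Friday on or after it is December 10, 2066 (6 days later).
From December 10, 2066 to June 17, 2067: 21 + 31 + 28 + 31 + 30 + 31 + 17 = 189 days (rest of December, January, February, March, April, May, June).
189 ÷ 7 = 27 full weeks with remainder 0, so 27 more Fridays after the first → 28.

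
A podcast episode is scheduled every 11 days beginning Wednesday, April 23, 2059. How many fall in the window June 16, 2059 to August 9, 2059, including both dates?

5

Occurrences land 11·i days after April 23, 2059 for i = 0, 1, 2, …
June 16, 2059 is 54 days after the start; 54 ÷ 11 = 4 remainder 10; since the remainder is 10, round up to i = 5. First occurrence in the window: #6 on June 17, 2059 (5×11 = 55 days in).
August 9, 2059 is 108 days after the start; 108 ÷ 11 = 9 remainder 9. Last occurrence in the window: #10 on July 31, 2059.
Occurrences #6 through #10: 5 in total.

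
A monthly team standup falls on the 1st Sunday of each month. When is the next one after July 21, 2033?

July 2033 starts on a Friday, so its 1st Sunday is July 3, 2033 (2 days in).
That is not after July 21, 2033, so look at August 2033.
August 2033 starts on a Monday, so its 1st Sunday is August 7, 2033 (6 days in).

August 7, 2033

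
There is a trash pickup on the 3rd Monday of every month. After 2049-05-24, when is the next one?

2049-06-21

May 2049 starts on a Saturday; its first Monday is the 3rd, so the 3rd Monday is the 17th — 2049-05-17.
That is not after 2049-05-24, so look at June 2049.
June 2049 starts on a Tuesday; its first Monday is the 7th, so the 3rd Monday is the 21st — 2049-06-21.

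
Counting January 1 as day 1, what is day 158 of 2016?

January has 31 days (158 − 31 = 127 remain).
February has 29 days (127 − 29 = 98 remain).
March has 31 days (98 − 31 = 67 remain).
April has 30 days (67 − 30 = 37 remain).
May has 31 days (37 − 31 = 6 remain).
6 into June → June 6.

June 6, 2016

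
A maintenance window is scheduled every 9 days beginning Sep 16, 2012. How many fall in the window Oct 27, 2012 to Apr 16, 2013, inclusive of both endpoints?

Occurrences land 9·i days after Sep 16, 2012 for i = 0, 1, 2, …
Oct 27, 2012 is 41 days after the start; 41 ÷ 9 = 4 remainder 5; since the remainder is 5, round up to i = 5. First occurrence in the window: #6 on Oct 31, 2012 (5×9 = 45 days in).
Apr 16, 2013 is 212 days after the start; 212 ÷ 9 = 23 remainder 5. Last occurrence in the window: #24 on Apr 11, 2013.
Occurrences #6 through #24: 19 in total.

19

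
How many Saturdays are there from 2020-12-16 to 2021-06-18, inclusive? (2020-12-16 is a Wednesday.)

26

2020-12-16 is a Wednesday; the first Saturday on or after it is 2020-12-19 (3 days later).
From 2020-12-19 to 2021-06-18: 12 + 31 + 28 + 31 + 30 + 31 + 18 = 181 days (rest of December, January, February, March, April, May, June).
181 ÷ 7 = 25 full weeks with remainder 6, so 25 more Saturdays after the first → 26.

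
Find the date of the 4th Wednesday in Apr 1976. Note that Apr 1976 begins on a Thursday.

Apr 1976 begins on a Thursday, so the first Wednesday is Apr 7 (6 days later).
The 4th Wednesday is 3 weeks later: 7 + 21 = 28.

Apr 28, 1976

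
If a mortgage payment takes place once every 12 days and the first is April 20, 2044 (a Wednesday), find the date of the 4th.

The 4th occurrence is 3 intervals after the first: 3 × 12 = 36 days after April 20, 2044.
April has 30 days — 10 days to the end of April leaves 26.
26 days into May → May 26, 2044.

May 26, 2044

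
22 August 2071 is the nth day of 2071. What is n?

234

Days in months before August: 31 + 28 + 31 + 30 + 31 + 30 + 31 = 212.
Plus 22 days into August → day 234.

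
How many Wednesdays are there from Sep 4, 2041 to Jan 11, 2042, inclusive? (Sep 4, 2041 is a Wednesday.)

Sep 4, 2041 is a Wednesday; the first Wednesday on or after it is Sep 4, 2041.
From Sep 4, 2041 to Jan 11, 2042: 26 + 31 + 30 + 31 + 11 = 129 days (rest of Sep, Oct, Nov, Dec, Jan).
129 ÷ 7 = 18 full weeks with remainder 3, so 18 more Wednesdays after the first → 19.

19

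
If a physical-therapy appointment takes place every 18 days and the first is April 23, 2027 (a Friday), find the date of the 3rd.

May 29, 2027

The 3rd occurrence is 2 intervals after the first: 2 × 18 = 36 days after April 23, 2027.
April has 30 days — 7 days to the end of April leaves 29.
29 days into May → May 29, 2027.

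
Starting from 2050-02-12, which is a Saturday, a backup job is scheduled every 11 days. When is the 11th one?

The 11th occurrence is 10 intervals after the first: 10 × 11 = 110 days after 2050-02-12.
February has 28 days — 16 days to the end of February leaves 94.
March has 31 days (63 left).
April has 30 days (33 left).
May has 31 days (2 left).
2 days into June → 2050-06-02.

2050-06-02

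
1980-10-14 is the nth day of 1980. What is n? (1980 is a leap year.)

288

Days in months before October: 31 + 29 + 31 + 30 + 31 + 30 + 31 + 31 + 30 = 274.
Plus 14 days into October → day 288.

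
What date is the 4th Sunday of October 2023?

The first Sunday of October 2023 is October 1.
The 4th Sunday is 3 weeks later: 1 + 21 = 22.

2023-10-22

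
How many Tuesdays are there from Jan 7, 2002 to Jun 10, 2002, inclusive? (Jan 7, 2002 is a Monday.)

22

Jan 7, 2002 is a Monday; the first Tuesday on or after it is Jan 8, 2002 (1 day later).
From Jan 8, 2002 to Jun 10, 2002: 23 + 28 + 31 + 30 + 31 + 10 = 153 days (rest of Jan, Feb, Mar, Apr, May, Jun).
153 ÷ 7 = 21 full weeks with remainder 6, so 21 more Tuesdays after the first → 22.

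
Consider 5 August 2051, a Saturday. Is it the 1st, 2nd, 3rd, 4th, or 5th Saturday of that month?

Day 5 falls in week ⌈5/7⌉ of the month.
Days 1–7 hold the 1st Saturday, 8–14 the 2nd, 15–21 the 3rd, 22–28 the 4th, 29–31 the 5th.
5 is in the range for the 1st.

1st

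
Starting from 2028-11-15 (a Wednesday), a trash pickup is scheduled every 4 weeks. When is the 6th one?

The 6th occurrence is 5 intervals after the first: 5 × 28 = 140 days after 2028-11-15.
November has 30 days — 15 days to the end of November leaves 125.
December has 31 days (94 left).
January has 31 days (63 left).
February has 28 days (35 left).
March has 31 days (4 left).
4 days into April → 2029-04-04.

2029-04-04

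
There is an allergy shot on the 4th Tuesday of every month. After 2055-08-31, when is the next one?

2055-09-28

August 2055 starts on a Sunday; its first Tuesday is the 3rd, so the 4th Tuesday is the 24th — 2055-08-24.
That is not after 2055-08-31, so look at September 2055.
September 2055 starts on a Wednesday; its first Tuesday is the 7th, so the 4th Tuesday is the 28th — 2055-09-28.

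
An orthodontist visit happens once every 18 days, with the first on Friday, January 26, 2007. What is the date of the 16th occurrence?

The 16th occurrence is 15 intervals after the first: 15 × 18 = 270 days after January 26, 2007.
January has 31 days — 5 days to the end of January leaves 265.
February has 28 days (237 left).
March has 31 days (206 left).
April has 30 days (176 left).
May has 31 days (145 left).
June has 30 days (115 left).
July has 31 days (84 left).
August has 31 days (53 left).
September has 30 days (23 left).
23 days into October → October 23, 2007.

October 23, 2007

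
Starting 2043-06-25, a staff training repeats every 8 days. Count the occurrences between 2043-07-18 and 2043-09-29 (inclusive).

Occurrences land 8·i days after 2043-06-25 for i = 0, 1, 2, …
2043-07-18 is 23 days after the start; 23 ÷ 8 = 2 remainder 7; since the remainder is 7, round up to i = 3. First occurrence in the window: #4 on 2043-07-19 (3×8 = 24 days in).
2043-09-29 is 96 days after the start; 96 ÷ 8 = 12 remainder 0. Last occurrence in the window: #13 on 2043-09-29.
Occurrences #4 through #13: 10 in total.

10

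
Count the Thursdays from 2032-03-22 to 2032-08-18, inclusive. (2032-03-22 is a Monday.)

21

2032-03-22 is a Monday; the first Thursday on or after it is 2032-03-25 (3 days later).
From 2032-03-25 to 2032-08-18: 6 + 30 + 31 + 30 + 31 + 18 = 146 days (rest of March, April, May, June, July, August).
146 ÷ 7 = 20 full weeks with remainder 6, so 20 more Thursdays after the first → 21.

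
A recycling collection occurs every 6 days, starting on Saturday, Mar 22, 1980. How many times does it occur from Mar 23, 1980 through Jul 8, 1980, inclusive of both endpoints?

18

Occurrences land 6·i days after Mar 22, 1980 for i = 0, 1, 2, …
Mar 23, 1980 is 1 day after the start; 1 ÷ 6 = 0 remainder 1; since the remainder is 1, round up to i = 1. First occurrence in the window: #2 on Mar 28, 1980 (1×6 = 6 days in).
Jul 8, 1980 is 108 days after the start; 108 ÷ 6 = 18 remainder 0. Last occurrence in the window: #19 on Jul 8, 1980.
Occurrences #2 through #19: 18 in total.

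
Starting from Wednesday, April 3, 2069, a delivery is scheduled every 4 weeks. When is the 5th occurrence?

The 5th occurrence is 4 intervals after the first: 4 × 28 = 112 days after April 3, 2069.
April has 30 days — 27 days to the end of April leaves 85.
May has 31 days (54 left).
June has 30 days (24 left).
24 days into July → July 24, 2069.

July 24, 2069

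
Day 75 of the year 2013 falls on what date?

January has 31 days (75 − 31 = 44 remain).
February has 28 days (44 − 28 = 16 remain).
16 into March → March 16.

2013-03-16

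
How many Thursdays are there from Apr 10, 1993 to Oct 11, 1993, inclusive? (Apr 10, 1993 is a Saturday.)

26

Apr 10, 1993 is a Saturday; the first Thursday on or after it is Apr 15, 1993 (5 days later).
From Apr 15, 1993 to Oct 11, 1993: 15 + 31 + 30 + 31 + 31 + 30 + 11 = 179 days (rest of Apr, May, Jun, Jul, Aug, Sep, Oct).
179 ÷ 7 = 25 full weeks with remainder 4, so 25 more Thursdays after the first → 26.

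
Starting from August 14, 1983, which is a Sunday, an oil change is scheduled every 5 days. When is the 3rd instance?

August 24, 1983

The 3rd occurrence is 2 intervals after the first: 2 × 5 = 10 days after August 14, 1983.
10 days later is August 24, 1983.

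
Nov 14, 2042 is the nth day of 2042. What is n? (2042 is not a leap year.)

318

Days in months before Nov: 31 + 28 + 31 + 30 + 31 + 30 + 31 + 31 + 30 + 31 = 304.
Plus 14 days into Nov → day 318.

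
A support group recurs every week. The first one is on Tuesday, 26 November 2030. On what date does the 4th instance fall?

17 December 2030

The 4th occurrence is 3 intervals after the first: 3 × 7 = 21 days after 26 November 2030.
November has 30 days — 4 days to the end of November leaves 17.
17 days into December → 17 December 2030.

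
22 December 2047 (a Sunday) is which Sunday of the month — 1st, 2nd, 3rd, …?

Day 22 falls in week ⌈22/7⌉ of the month.
Days 1–7 hold the 1st Sunday, 8–14 the 2nd, 15–21 the 3rd, 22–28 the 4th, 29–31 the 5th.
22 is in the range for the 4th.

4th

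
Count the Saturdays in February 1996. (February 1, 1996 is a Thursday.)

4

February 1, 1996 is a Thursday; the first Saturday on or after it is February 3, 1996 (2 days later).
From February 3, 1996 to February 29, 1996 is 29 − 3 = 26 days.
26 ÷ 7 = 3 full weeks with remainder 5, so 3 more Saturdays after the first → 4.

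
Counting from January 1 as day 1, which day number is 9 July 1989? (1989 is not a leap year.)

190

Days in months before July: 31 + 28 + 31 + 30 + 31 + 30 = 181.
Plus 9 days into July → day 190.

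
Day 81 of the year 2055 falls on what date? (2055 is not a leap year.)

2055-03-22

January has 31 days (81 − 31 = 50 remain).
February has 28 days (50 − 28 = 22 remain).
22 into March → March 22.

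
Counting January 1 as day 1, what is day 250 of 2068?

January has 31 days (250 − 31 = 219 remain).
February has 29 days (219 − 29 = 190 remain).
March has 31 days (190 − 31 = 159 remain).
April has 30 days (159 − 30 = 129 remain).
May has 31 days (129 − 31 = 98 remain).
June has 30 days (98 − 30 = 68 remain).
July has 31 days (68 − 31 = 37 remain).
August has 31 days (37 − 31 = 6 remain).
6 into September → September 6.

6 September 2068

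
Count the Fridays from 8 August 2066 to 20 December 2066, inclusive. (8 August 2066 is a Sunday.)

8 August 2066 is a Sunday; the first Friday on or after it is 13 August 2066 (5 days later).
From 13 August 2066 to 20 December 2066: 18 + 30 + 31 + 30 + 20 = 129 days (rest of August, September, October, November, December).
129 ÷ 7 = 18 full weeks with remainder 3, so 18 more Fridays after the first → 19.

19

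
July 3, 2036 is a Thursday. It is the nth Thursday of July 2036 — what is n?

Day 3 falls in week ⌈3/7⌉ of the month.
Days 1–7 hold the 1st Thursday, 8–14 the 2nd, 15–21 the 3rd, 22–28 the 4th, 29–31 the 5th.
3 is in the range for the 1st.

1st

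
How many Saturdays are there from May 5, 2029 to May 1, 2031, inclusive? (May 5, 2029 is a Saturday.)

104

May 5, 2029 is a Saturday; the first Saturday on or after it is May 5, 2029.
From May 5, 2029 to May 1, 2031: 240 + 365 + 121 = 726 days (rest of 2029, 2030, to May 1, 2031 in 2031).
726 ÷ 7 = 103 full weeks with remainder 5, so 103 more Saturdays after the first → 104.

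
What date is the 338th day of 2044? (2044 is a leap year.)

January has 31 days (338 − 31 = 307 remain).
February has 29 days (307 − 29 = 278 remain).
March has 31 days (278 − 31 = 247 remain).
April has 30 days (247 − 30 = 217 remain).
May has 31 days (217 − 31 = 186 remain).
June has 30 days (186 − 30 = 156 remain).
July has 31 days (156 − 31 = 125 remain).
August has 31 days (125 − 31 = 94 remain).
September has 30 days (94 − 30 = 64 remain).
October has 31 days (64 − 31 = 33 remain).
November has 30 days (33 − 30 = 3 remain).
3 into December → December 3.

2044-12-03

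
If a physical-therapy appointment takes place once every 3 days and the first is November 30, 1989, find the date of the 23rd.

The 23rd occurrence is 22 intervals after the first: 22 × 3 = 66 days after November 30, 1989.
November has 30 days — 0 days to the end of November leaves 66.
December has 31 days (35 left).
January has 31 days (4 left).
4 days into February → February 4, 1990.

February 4, 1990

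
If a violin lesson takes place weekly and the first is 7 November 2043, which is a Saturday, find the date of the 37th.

The 37th occurrence is 36 intervals after the first: 36 × 7 = 252 days after 7 November 2043.
November has 30 days — 23 days to the end of November leaves 229.
December has 31 days (198 left).
January has 31 days (167 left).
February has 29 days (138 left).
March has 31 days (107 left).
April has 30 days (77 left).
May has 31 days (46 left).
June has 30 days (16 left).
16 days into July → 16 July 2044.

16 July 2044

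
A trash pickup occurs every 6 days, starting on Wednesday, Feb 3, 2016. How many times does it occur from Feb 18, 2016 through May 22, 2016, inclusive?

16

Occurrences land 6·i days after Feb 3, 2016 for i = 0, 1, 2, …
Feb 18, 2016 is 15 days after the start; 15 ÷ 6 = 2 remainder 3; since the remainder is 3, round up to i = 3. First occurrence in the window: #4 on Feb 21, 2016 (3×6 = 18 days in).
May 22, 2016 is 109 days after the start; 109 ÷ 6 = 18 remainder 1. Last occurrence in the window: #19 on May 21, 2016.
Occurrences #4 through #19: 16 in total.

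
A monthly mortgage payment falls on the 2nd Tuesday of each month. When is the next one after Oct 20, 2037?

Oct 2037 starts on a Thursday; its first Tuesday is the 6th, so the 2nd Tuesday is the 13th — Oct 13, 2037.
That is not after Oct 20, 2037, so look at Nov 2037.
Nov 2037 starts on a Sunday; its first Tuesday is the 3rd, so the 2nd Tuesday is the 10th — Nov 10, 2037.

Nov 10, 2037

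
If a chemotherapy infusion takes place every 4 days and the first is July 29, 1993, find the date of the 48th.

February 2, 1994

The 48th occurrence is 47 intervals after the first: 47 × 4 = 188 days after July 29, 1993.
July has 31 days — 2 days to the end of July leaves 186.
August has 31 days (155 left).
September has 30 days (125 left).
October has 31 days (94 left).
November has 30 days (64 left).
December has 31 days (33 left).
January has 31 days (2 left).
2 days into February → February 2, 1994.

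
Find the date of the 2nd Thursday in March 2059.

The first Thursday of March 2059 is March 6.
The 2nd Thursday is 1 weeks later: 6 + 7 = 13.

13 March 2059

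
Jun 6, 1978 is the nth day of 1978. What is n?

Days in months before Jun: 31 + 28 + 31 + 30 + 31 = 151.
Plus 6 days into Jun → day 157.

157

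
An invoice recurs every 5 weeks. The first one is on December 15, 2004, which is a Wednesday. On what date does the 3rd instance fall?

The 3rd occurrence is 2 intervals after the first: 2 × 35 = 70 days after December 15, 2004.
December has 31 days — 16 days to the end of December leaves 54.
January has 31 days (23 left).
23 days into February → February 23, 2005.

February 23, 2005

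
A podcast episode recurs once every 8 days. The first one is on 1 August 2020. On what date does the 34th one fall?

22 April 2021

The 34th occurrence is 33 intervals after the first: 33 × 8 = 264 days after 1 August 2020.
August has 31 days — 30 days to the end of August leaves 234.
September has 30 days (204 left).
October has 31 days (173 left).
November has 30 days (143 left).
December has 31 days (112 left).
January has 31 days (81 left).
February has 28 days (53 left).
March has 31 days (22 left).
22 days into April → 22 April 2021.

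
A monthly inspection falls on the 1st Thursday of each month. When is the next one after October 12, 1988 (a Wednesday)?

November 3, 1988

October 1988 starts on a Saturday, so its 1st Thursday is October 6, 1988 (5 days in).
That is not after October 12, 1988, so look at November 1988.
November 1988 starts on a Tuesday, so its 1st Thursday is November 3, 1988 (2 days in).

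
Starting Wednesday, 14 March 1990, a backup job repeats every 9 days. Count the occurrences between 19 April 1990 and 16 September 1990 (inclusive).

Occurrences land 9·i days after 14 March 1990 for i = 0, 1, 2, …
19 April 1990 is 36 days after the start; 36 ÷ 9 = 4 remainder 0. First occurrence in the window: #5 on 19 April 1990 (4×9 = 36 days in).
16 September 1990 is 186 days after the start; 186 ÷ 9 = 20 remainder 6. Last occurrence in the window: #21 on 10 September 1990.
Occurrences #5 through #21: 17 in total.

17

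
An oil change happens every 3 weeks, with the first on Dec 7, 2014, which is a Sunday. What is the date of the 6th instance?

Mar 22, 2015

The 6th occurrence is 5 intervals after the first: 5 × 21 = 105 days after Dec 7, 2014.
Dec has 31 days — 24 days to the end of Dec leaves 81.
Jan has 31 days (50 left).
Feb has 28 days (22 left).
22 days into Mar → Mar 22, 2015.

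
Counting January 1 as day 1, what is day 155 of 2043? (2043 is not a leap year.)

January has 31 days (155 − 31 = 124 remain).
February has 28 days (124 − 28 = 96 remain).
March has 31 days (96 − 31 = 65 remain).
April has 30 days (65 − 30 = 35 remain).
May has 31 days (35 − 31 = 4 remain).
4 into June → June 4.

2043-06-04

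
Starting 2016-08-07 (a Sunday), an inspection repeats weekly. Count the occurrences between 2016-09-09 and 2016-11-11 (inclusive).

9

Occurrences land 7·i days after 2016-08-07 for i = 0, 1, 2, …
2016-09-09 is 33 days after the start; 33 ÷ 7 = 4 remainder 5; since the remainder is 5, round up to i = 5. First occurrence in the window: #6 on 2016-09-11 (5×7 = 35 days in).
2016-11-11 is 96 days after the start; 96 ÷ 7 = 13 remainder 5. Last occurrence in the window: #14 on 2016-11-06.
Occurrences #6 through #14: 9 in total.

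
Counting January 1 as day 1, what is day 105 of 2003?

2003-04-15

January has 31 days (105 − 31 = 74 remain).
February has 28 days (74 − 28 = 46 remain).
March has 31 days (46 − 31 = 15 remain).
15 into April → April 15.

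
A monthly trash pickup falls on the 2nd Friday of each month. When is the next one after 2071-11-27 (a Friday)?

2071-12-11

November 2071 starts on a Sunday; its first Friday is the 6th, so the 2nd Friday is the 13th — 2071-11-13.
That is not after 2071-11-27, so look at December 2071.
December 2071 starts on a Tuesday; its first Friday is the 4th, so the 2nd Friday is the 11th — 2071-12-11.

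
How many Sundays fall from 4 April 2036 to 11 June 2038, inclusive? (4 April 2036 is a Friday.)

4 April 2036 is a Friday; the first Sunday on or after it is 6 April 2036 (2 days later).
From 6 April 2036 to 11 June 2038: 269 + 365 + 162 = 796 days (rest of 2036, 2037, to 11 June 2038 in 2038).
796 ÷ 7 = 113 full weeks with remainder 5, so 113 more Sundays after the first → 114.

114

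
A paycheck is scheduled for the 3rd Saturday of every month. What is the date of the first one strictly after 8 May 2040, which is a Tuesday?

May 2040 starts on a Tuesday; its first Saturday is the 5th, so the 3rd Saturday is the 19th — 19 May 2040.
19 May 2040 is after 8 May 2040, so that is the next one.

19 May 2040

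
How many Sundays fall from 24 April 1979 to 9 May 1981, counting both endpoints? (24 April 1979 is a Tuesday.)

24 April 1979 is a Tuesday; the first Sunday on or after it is 29 April 1979 (5 days later).
From 29 April 1979 to 9 May 1981: 246 + 366 + 129 = 741 days (rest of 1979, 1980, to 9 May 1981 in 1981).
741 ÷ 7 = 105 full weeks with remainder 6, so 105 more Sundays after the first → 106.

106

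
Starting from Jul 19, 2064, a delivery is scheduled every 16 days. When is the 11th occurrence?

The 11th occurrence is 10 intervals after the first: 10 × 16 = 160 days after Jul 19, 2064.
Jul has 31 days — 12 days to the end of Jul leaves 148.
Aug has 31 days (117 left).
Sep has 30 days (87 left).
Oct has 31 days (56 left).
Nov has 30 days (26 left).
26 days into Dec → Dec 26, 2064.

Dec 26, 2064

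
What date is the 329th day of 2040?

January has 31 days (329 − 31 = 298 remain).
February has 29 days (298 − 29 = 269 remain).
March has 31 days (269 − 31 = 238 remain).
April has 30 days (238 − 30 = 208 remain).
May has 31 days (208 − 31 = 177 remain).
June has 30 days (177 − 30 = 147 remain).
July has 31 days (147 − 31 = 116 remain).
August has 31 days (116 − 31 = 85 remain).
September has 30 days (85 − 30 = 55 remain).
October has 31 days (55 − 31 = 24 remain).
24 into November → November 24.

November 24, 2040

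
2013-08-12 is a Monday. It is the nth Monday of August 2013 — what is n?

Day 12 falls in week ⌈12/7⌉ of the month.
Days 1–7 hold the 1st Monday, 8–14 the 2nd, 15–21 the 3rd, 22–28 the 4th, 29–31 the 5th.
12 is in the range for the 2nd.

2nd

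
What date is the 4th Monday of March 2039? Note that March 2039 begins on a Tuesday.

2039-03-28

March 2039 begins on a Tuesday, so the first Monday is March 7 (6 days later).
The 4th Monday is 3 weeks later: 7 + 21 = 28.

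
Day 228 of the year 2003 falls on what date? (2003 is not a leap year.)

2003-08-16

January has 31 days (228 − 31 = 197 remain).
February has 28 days (197 − 28 = 169 remain).
March has 31 days (169 − 31 = 138 remain).
April has 30 days (138 − 30 = 108 remain).
May has 31 days (108 − 31 = 77 remain).
June has 30 days (77 − 30 = 47 remain).
July has 31 days (47 − 31 = 16 remain).
16 into August → August 16.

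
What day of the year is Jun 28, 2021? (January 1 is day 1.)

179

Days in months before Jun: 31 + 28 + 31 + 30 + 31 = 151.
Plus 28 days into Jun → day 179.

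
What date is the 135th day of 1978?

January has 31 days (135 − 31 = 104 remain).
February has 28 days (104 − 28 = 76 remain).
March has 31 days (76 − 31 = 45 remain).
April has 30 days (45 − 30 = 15 remain).
15 into May → May 15.

15 May 1978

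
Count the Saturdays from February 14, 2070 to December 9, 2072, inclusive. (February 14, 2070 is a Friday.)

February 14, 2070 is a Friday; the first Saturday on or after it is February 15, 2070 (1 day later).
From February 15, 2070 to December 9, 2072: 319 + 365 + 344 = 1028 days (rest of 2070, 2071, to December 9, 2072 in 2072).
1028 ÷ 7 = 146 full weeks with remainder 6, so 146 more Saturdays after the first → 147.

147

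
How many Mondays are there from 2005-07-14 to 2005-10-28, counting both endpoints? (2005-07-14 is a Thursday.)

15

2005-07-14 is a Thursday; the first Monday on or after it is 2005-07-18 (4 days later).
From 2005-07-18 to 2005-10-28: 13 + 31 + 30 + 28 = 102 days (rest of July, August, September, October).
102 ÷ 7 = 14 full weeks with remainder 4, so 14 more Mondays after the first → 15.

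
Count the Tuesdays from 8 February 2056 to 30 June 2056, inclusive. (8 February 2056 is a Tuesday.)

8 February 2056 is a Tuesday; the first Tuesday on or after it is 8 February 2056.
From 8 February 2056 to 30 June 2056: 21 + 31 + 30 + 31 + 30 = 143 days (rest of February, March, April, May, June).
143 ÷ 7 = 20 full weeks with remainder 3, so 20 more Tuesdays after the first → 21.

21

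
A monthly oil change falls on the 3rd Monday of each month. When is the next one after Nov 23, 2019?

Dec 16, 2019

Nov 2019 starts on a Friday; its first Monday is the 4th, so the 3rd Monday is the 18th — Nov 18, 2019.
That is not after Nov 23, 2019, so look at Dec 2019.
Dec 2019 starts on a Sunday; its first Monday is the 2nd, so the 3rd Monday is the 16th — Dec 16, 2019.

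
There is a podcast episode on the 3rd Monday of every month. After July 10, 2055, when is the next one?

July 2055 starts on a Thursday; its first Monday is the 5th, so the 3rd Monday is the 19th — July 19, 2055.
July 19, 2055 is after July 10, 2055, so that is the next one.

July 19, 2055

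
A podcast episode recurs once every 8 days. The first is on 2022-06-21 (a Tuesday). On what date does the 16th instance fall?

The 16th occurrence is 15 intervals after the first: 15 × 8 = 120 days after 2022-06-21.
June has 30 days — 9 days to the end of June leaves 111.
July has 31 days (80 left).
August has 31 days (49 left).
September has 30 days (19 left).
19 days into October → 2022-10-19.

2022-10-19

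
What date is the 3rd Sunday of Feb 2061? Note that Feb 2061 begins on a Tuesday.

Feb 2061 begins on a Tuesday, so the first Sunday is Feb 6 (5 days later).
The 3rd Sunday is 2 weeks later: 6 + 14 = 20.

Feb 20, 2061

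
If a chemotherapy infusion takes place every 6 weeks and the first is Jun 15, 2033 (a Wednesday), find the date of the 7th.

The 7th occurrence is 6 intervals after the first: 6 × 42 = 252 days after Jun 15, 2033.
Jun has 30 days — 15 days to the end of Jun leaves 237.
Jul has 31 days (206 left).
Aug has 31 days (175 left).
Sep has 30 days (145 left).
Oct has 31 days (114 left).
Nov has 30 days (84 left).
Dec has 31 days (53 left).
Jan has 31 days (22 left).
22 days into Feb → Feb 22, 2034.

Feb 22, 2034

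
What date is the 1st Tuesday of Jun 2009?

Jun 2, 2009

The first Tuesday of Jun 2009 is Jun 2.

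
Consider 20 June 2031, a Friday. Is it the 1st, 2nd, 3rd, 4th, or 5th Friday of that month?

3rd

Day 20 falls in week ⌈20/7⌉ of the month.
Days 1–7 hold the 1st Friday, 8–14 the 2nd, 15–21 the 3rd, 22–28 the 4th, 29–31 the 5th.
20 is in the range for the 3rd.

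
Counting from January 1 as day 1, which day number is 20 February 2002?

Days in months before February: 31 = 31.
Plus 20 days into February → day 51.

51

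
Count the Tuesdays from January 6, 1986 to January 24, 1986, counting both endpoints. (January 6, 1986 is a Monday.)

January 6, 1986 is a Monday; the first Tuesday on or after it is January 7, 1986 (1 day later).
From January 7, 1986 to January 24, 1986 is 24 − 7 = 17 days.
17 ÷ 7 = 2 full weeks with remainder 3, so 2 more Tuesdays after the first → 3.

3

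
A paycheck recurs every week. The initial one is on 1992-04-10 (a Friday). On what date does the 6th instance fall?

The 6th occurrence is 5 intervals after the first: 5 × 7 = 35 days after 1992-04-10.
April has 30 days — 20 days to the end of April leaves 15.
15 days into May → 1992-05-15.

1992-05-15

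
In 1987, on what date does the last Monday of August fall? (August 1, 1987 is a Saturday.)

August 31, 1987

August 1987 begins on a Saturday, so the first Monday is August 3 (2 days later).
August 1987 has 31 days. Adding weeks: 3, 10, 17, 24, 31 — the last one ≤ 31 is the 31st.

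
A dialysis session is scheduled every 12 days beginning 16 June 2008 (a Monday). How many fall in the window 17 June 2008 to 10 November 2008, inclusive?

Occurrences land 12·i days after 16 June 2008 for i = 0, 1, 2, …
17 June 2008 is 1 day after the start; 1 ÷ 12 = 0 remainder 1; since the remainder is 1, round up to i = 1. First occurrence in the window: #2 on 28 June 2008 (1×12 = 12 days in).
10 November 2008 is 147 days after the start; 147 ÷ 12 = 12 remainder 3. Last occurrence in the window: #13 on 7 November 2008.
Occurrences #2 through #13: 12 in total.

12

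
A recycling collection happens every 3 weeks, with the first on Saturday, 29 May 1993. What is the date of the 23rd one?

3 September 1994

The 23rd occurrence is 22 intervals after the first: 22 × 21 = 462 days after 29 May 1993.
May has 31 days — 2 days to the end of May leaves 460.
From end of May to end of 1993 is 214 days (246 left).
January has 31 days (215 left).
February has 28 days (187 left).
March has 31 days (156 left).
April has 30 days (126 left).
May has 31 days (95 left).
June has 30 days (65 left).
July has 31 days (34 left).
August has 31 days (3 left).
3 days into September → 3 September 1994.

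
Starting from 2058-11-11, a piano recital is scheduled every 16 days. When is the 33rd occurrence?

The 33rd occurrence is 32 intervals after the first: 32 × 16 = 512 days after 2058-11-11.
November has 30 days — 19 days to the end of November leaves 493.
From end of November to end of 2058 is 31 days (462 left).
2059 has 365 days (97 left).
January has 31 days (66 left).
February has 29 days (37 left).
March has 31 days (6 left).
6 days into April → 2060-04-06.

2060-04-06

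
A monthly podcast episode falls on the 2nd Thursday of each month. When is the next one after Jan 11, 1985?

Jan 1985 starts on a Tuesday; its first Thursday is the 3rd, so the 2nd Thursday is the 10th — Jan 10, 1985.
That is not after Jan 11, 1985, so look at Feb 1985.
Feb 1985 starts on a Friday; its first Thursday is the 7th, so the 2nd Thursday is the 14th — Feb 14, 1985.

Feb 14, 1985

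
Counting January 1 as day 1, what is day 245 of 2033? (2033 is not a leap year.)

September 2, 2033

January has 31 days (245 − 31 = 214 remain).
February has 28 days (214 − 28 = 186 remain).
March has 31 days (186 − 31 = 155 remain).
April has 30 days (155 − 30 = 125 remain).
May has 31 days (125 − 31 = 94 remain).
June has 30 days (94 − 30 = 64 remain).
July has 31 days (64 − 31 = 33 remain).
August has 31 days (33 − 31 = 2 remain).
2 into September → September 2.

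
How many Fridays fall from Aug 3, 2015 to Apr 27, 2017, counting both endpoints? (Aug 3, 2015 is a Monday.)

90

Aug 3, 2015 is a Monday; the first Friday on or after it is Aug 7, 2015 (4 days later).
From Aug 7, 2015 to Apr 27, 2017: 146 + 366 + 117 = 629 days (rest of 2015, 2016, to Apr 27, 2017 in 2017).
629 ÷ 7 = 89 full weeks with remainder 6, so 89 more Fridays after the first → 90.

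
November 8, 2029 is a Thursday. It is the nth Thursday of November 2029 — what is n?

2nd

Day 8 falls in week ⌈8/7⌉ of the month.
Days 1–7 hold the 1st Thursday, 8–14 the 2nd, 15–21 the 3rd, 22–28 the 4th, 29–31 the 5th.
8 is in the range for the 2nd.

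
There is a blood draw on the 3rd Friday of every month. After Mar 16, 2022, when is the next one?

Mar 2022 starts on a Tuesday; its first Friday is the 4th, so the 3rd Friday is the 18th — Mar 18, 2022.
Mar 18, 2022 is after Mar 16, 2022, so that is the next one.

Mar 18, 2022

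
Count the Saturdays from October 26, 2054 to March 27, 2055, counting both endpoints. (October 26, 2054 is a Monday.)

October 26, 2054 is a Monday; the first Saturday on or after it is October 31, 2054 (5 days later).
From October 31, 2054 to March 27, 2055: 0 + 30 + 31 + 31 + 28 + 27 = 147 days (rest of October, November, December, January, February, March).
147 ÷ 7 = 21 full weeks with remainder 0, so 21 more Saturdays after the first → 22.

22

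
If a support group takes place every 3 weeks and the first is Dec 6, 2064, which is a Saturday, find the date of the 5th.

Feb 28, 2065

The 5th occurrence is 4 intervals after the first: 4 × 21 = 84 days after Dec 6, 2064.
Dec has 31 days — 25 days to the end of Dec leaves 59.
Jan has 31 days (28 left).
28 days into Feb → Feb 28, 2065.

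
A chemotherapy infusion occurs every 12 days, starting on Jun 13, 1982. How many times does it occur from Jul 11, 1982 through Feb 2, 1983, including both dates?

17

Occurrences land 12·i days after Jun 13, 1982 for i = 0, 1, 2, …
Jul 11, 1982 is 28 days after the start; 28 ÷ 12 = 2 remainder 4; since the remainder is 4, round up to i = 3. First occurrence in the window: #4 on Jul 19, 1982 (3×12 = 36 days in).
Feb 2, 1983 is 234 days after the start; 234 ÷ 12 = 19 remainder 6. Last occurrence in the window: #20 on Jan 27, 1983.
Occurrences #4 through #20: 17 in total.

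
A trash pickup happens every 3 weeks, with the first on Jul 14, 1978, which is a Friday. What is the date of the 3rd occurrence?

Aug 25, 1978

The 3rd occurrence is 2 intervals after the first: 2 × 21 = 42 days after Jul 14, 1978.
Jul has 31 days — 17 days to the end of Jul leaves 25.
25 days into Aug → Aug 25, 1978.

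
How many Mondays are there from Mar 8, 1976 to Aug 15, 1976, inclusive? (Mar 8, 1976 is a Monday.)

Mar 8, 1976 is a Monday; the first Monday on or after it is Mar 8, 1976.
From Mar 8, 1976 to Aug 15, 1976: 23 + 30 + 31 + 30 + 31 + 15 = 160 days (rest of Mar, Apr, May, Jun, Jul, Aug).
160 ÷ 7 = 22 full weeks with remainder 6, so 22 more Mondays after the first → 23.

23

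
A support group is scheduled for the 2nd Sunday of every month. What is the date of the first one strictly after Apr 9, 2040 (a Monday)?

May 13, 2040

Apr 2040 starts on a Sunday; its first Sunday is the 1st, so the 2nd Sunday is the 8th — Apr 8, 2040.
That is not after Apr 9, 2040, so look at May 2040.
May 2040 starts on a Tuesday; its first Sunday is the 6th, so the 2nd Sunday is the 13th — May 13, 2040.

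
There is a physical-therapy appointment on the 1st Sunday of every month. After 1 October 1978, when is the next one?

5 November 1978

October 1978 starts on a Sunday, so its 1st Sunday is 1 October 1978.
That is not after 1 October 1978, so look at November 1978.
November 1978 starts on a Wednesday, so its 1st Sunday is 5 November 1978 (4 days in).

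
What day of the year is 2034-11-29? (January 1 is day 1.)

333

Days in months before November: 31 + 28 + 31 + 30 + 31 + 30 + 31 + 31 + 30 + 31 = 304.
Plus 29 days into November → day 333.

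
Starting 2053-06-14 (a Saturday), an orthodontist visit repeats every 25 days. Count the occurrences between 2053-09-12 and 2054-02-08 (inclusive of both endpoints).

6

Occurrences land 25·i days after 2053-06-14 for i = 0, 1, 2, …
2053-09-12 is 90 days after the start; 90 ÷ 25 = 3 remainder 15; since the remainder is 15, round up to i = 4. First occurrence in the window: #5 on 2053-09-22 (4×25 = 100 days in).
2054-02-08 is 239 days after the start; 239 ÷ 25 = 9 remainder 14. Last occurrence in the window: #10 on 2054-01-25.
Occurrences #5 through #10: 6 in total.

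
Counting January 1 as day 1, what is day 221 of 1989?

1989-08-09

January has 31 days (221 − 31 = 190 remain).
February has 28 days (190 − 28 = 162 remain).
March has 31 days (162 − 31 = 131 remain).
April has 30 days (131 − 30 = 101 remain).
May has 31 days (101 − 31 = 70 remain).
June has 30 days (70 − 30 = 40 remain).
July has 31 days (40 − 31 = 9 remain).
9 into August → August 9.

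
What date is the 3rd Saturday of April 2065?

2065-04-18

April 2065 begins on a Wednesday, so the first Saturday is April 4 (3 days later).
The 3rd Saturday is 2 weeks later: 4 + 14 = 18.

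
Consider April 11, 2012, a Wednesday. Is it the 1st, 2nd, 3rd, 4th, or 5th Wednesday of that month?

2nd

Day 11 falls in week ⌈11/7⌉ of the month.
Days 1–7 hold the 1st Wednesday, 8–14 the 2nd, 15–21 the 3rd, 22–28 the 4th, 29–31 the 5th.
11 is in the range for the 2nd.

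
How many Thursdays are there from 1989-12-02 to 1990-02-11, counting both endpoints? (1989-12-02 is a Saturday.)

10

1989-12-02 is a Saturday; the first Thursday on or after it is 1989-12-07 (5 days later).
From 1989-12-07 to 1990-02-11: 24 + 31 + 11 = 66 days (rest of December, January, February).
66 ÷ 7 = 9 full weeks with remainder 3, so 9 more Thursdays after the first → 10.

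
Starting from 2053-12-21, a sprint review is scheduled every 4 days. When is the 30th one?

2054-04-16

The 30th occurrence is 29 intervals after the first: 29 × 4 = 116 days after 2053-12-21.
December has 31 days — 10 days to the end of December leaves 106.
January has 31 days (75 left).
February has 28 days (47 left).
March has 31 days (16 left).
16 days into April → 2054-04-16.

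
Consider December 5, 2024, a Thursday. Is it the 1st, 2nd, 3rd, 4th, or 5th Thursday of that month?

Day 5 falls in week ⌈5/7⌉ of the month.
Days 1–7 hold the 1st Thursday, 8–14 the 2nd, 15–21 the 3rd, 22–28 the 4th, 29–31 the 5th.
5 is in the range for the 1st.

1st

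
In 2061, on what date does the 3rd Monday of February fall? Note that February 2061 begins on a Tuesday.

February 2061 begins on a Tuesday, so the first Monday is February 7 (6 days later).
The 3rd Monday is 2 weeks later: 7 + 14 = 21.

February 21, 2061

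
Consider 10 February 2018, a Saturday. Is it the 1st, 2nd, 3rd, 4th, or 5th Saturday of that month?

2nd

Day 10 falls in week ⌈10/7⌉ of the month.
Days 1–7 hold the 1st Saturday, 8–14 the 2nd, 15–21 the 3rd, 22–28 the 4th, 29–31 the 5th.
10 is in the range for the 2nd.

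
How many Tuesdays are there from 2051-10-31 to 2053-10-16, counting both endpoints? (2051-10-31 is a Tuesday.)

103

2051-10-31 is a Tuesday; the first Tuesday on or after it is 2051-10-31.
From 2051-10-31 to 2053-10-16: 61 + 366 + 289 = 716 days (rest of 2051, 2052, to 2053-10-16 in 2053).
716 ÷ 7 = 102 full weeks with remainder 2, so 102 more Tuesdays after the first → 103.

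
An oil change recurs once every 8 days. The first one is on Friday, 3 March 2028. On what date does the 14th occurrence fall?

The 14th occurrence is 13 intervals after the first: 13 × 8 = 104 days after 3 March 2028.
March has 31 days — 28 days to the end of March leaves 76.
April has 30 days (46 left).
May has 31 days (15 left).
15 days into June → 15 June 2028.

15 June 2028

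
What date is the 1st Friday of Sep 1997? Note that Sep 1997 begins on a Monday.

Sep 1997 begins on a Monday, so the first Friday is Sep 5 (4 days later).

Sep 5, 1997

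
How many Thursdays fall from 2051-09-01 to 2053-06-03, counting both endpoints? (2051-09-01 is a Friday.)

91

2051-09-01 is a Friday; the first Thursday on or after it is 2051-09-07 (6 days later).
From 2051-09-07 to 2053-06-03: 115 + 366 + 154 = 635 days (rest of 2051, 2052, to 2053-06-03 in 2053).
635 ÷ 7 = 90 full weeks with remainder 5, so 90 more Thursdays after the first → 91.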